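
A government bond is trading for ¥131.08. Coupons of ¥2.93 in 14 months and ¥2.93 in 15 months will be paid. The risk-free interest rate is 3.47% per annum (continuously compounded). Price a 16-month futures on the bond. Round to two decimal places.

PV(coupons) I = 2.93·e^(−0.0347·14/12) + 2.93·e^(−0.0347·15/12)
I = 2.8138 + 2.8056 = 5.6194
F = (S − I)·e^(rT) = (131.08 − 5.6194) · e^(0.0347·16/12)
= 125.4606 · e^0.046267 = 125.4606 × 1.047354 = ¥131.40

¥131.40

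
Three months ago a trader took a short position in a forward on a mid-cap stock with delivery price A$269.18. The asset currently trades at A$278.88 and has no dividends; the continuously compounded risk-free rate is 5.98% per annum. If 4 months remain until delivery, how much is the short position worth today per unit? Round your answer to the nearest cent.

-A$15.01

Current fair forward for the remaining 4 months: F = S·e^(r·T), r = 0.0598
F = 278.88 · e^(0.0598 × 4/12) = 278.88 × 1.020133 = 284.4947
Value of long forward = (F − K)·e^(−rT) = (284.4947 − 269.18) · e^(−0.0598·4/12)
= 15.3147 × 0.980264 = 15.01
Short position value = −(long value) = -A$15.01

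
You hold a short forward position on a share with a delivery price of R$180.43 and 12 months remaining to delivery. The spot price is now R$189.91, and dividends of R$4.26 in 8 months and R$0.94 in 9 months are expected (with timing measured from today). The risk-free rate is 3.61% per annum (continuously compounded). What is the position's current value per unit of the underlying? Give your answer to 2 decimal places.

-R$10.80

PV(remaining dividends) I = 4.26·e^(−0.0361·8/12) + 0.94·e^(−0.0361·9/12) = 5.0736
Current forward F = (S − I)·e^(rT) = (189.91 − 5.0736)·e^(0.0361·12/12) = 184.8364 × 1.036760 = 191.6310
Value (long) = (F − K)·e^(−rT) = (191.6310 − 180.43) × 0.964544 = 10.8039
Short position value = −(long value) = -R$10.80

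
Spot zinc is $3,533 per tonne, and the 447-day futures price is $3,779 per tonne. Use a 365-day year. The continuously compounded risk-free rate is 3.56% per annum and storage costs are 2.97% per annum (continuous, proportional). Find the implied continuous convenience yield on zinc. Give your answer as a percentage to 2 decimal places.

1.03%

F = S·e^((r+u−y)T) ⇒ (r+u−y) = ln(F/S)/T
ln(3779/3533) = 0.067312; /T ⇒ 0.054964
y = r + u − ln(F/S)/T = 0.0356 + 0.0297 − 0.054964 = 0.010336
y = 1.03%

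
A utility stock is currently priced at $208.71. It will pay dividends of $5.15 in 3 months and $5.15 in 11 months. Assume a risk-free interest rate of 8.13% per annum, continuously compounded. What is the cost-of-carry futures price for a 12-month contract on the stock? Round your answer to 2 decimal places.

$215.73

PV(dividends) I = 5.15·e^(−0.0813·3/12) + 5.15·e^(−0.0813·11/12)
I = 5.0464 + 4.7801 = 9.8265
F = (S − I)·e^(rT) = (208.71 − 9.8265) · e^(0.0813·12/12)
= 198.8835 · e^0.081300 = 198.8835 × 1.084696 = $215.73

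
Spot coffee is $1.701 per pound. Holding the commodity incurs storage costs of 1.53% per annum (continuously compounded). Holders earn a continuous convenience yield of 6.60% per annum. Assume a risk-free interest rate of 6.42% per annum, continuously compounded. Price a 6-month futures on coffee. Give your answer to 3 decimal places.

Net carry = r + u − y = 0.0642 + 0.0153 − 0.0660 = 0.0135
F = S·e^((r+u−y)T) = 1.701 · e^(0.0135 × 6/12) = 1.701 · e^0.006750
= 1.701 × 1.006773 = $1.713 per pound

$1.713 per pound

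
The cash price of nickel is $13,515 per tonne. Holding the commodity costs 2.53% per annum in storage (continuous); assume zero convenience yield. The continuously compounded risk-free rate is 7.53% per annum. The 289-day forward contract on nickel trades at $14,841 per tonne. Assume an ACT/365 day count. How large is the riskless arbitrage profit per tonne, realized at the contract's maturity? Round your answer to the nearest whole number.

Fair forward: F* = S·e^(carry·T), with carry = (r + u) = 0.0753 + 0.0253 = 0.1006
F* = 13515 · e^(0.1006 × 289/365) = 13515 · e^0.079653 = 13515 × 1.082911 = $14635.5422
Market $14841 > fair $14635.5422: forward overpriced → cash-and-carry (buy spot, short the forward).
At maturity, profit = |F_mkt − F*| = |14841 − 14635.5422| = $205 per tonne

$205 per tonne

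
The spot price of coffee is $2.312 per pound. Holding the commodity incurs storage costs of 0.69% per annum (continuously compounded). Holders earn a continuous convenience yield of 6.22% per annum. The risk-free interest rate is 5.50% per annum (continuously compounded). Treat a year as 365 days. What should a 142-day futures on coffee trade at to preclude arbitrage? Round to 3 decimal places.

$2.312 per pound

Net carry = r + u − y = 0.0550 + 0.0069 − 0.0622 = -0.0003
F = S·e^((r+u−y)T) = 2.312 · e^(-0.0003 × 142/365) = 2.312 · e^-0.000117
= 2.312 × 0.999883 = $2.312 per pound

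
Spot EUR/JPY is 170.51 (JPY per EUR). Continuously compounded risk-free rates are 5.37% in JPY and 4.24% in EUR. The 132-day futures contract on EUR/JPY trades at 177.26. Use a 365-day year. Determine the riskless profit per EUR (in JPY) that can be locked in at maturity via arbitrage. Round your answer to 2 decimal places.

Fair futures: F* = S·e^(carry·T), with carry = (r_JPY − r_EUR) = 0.0537 − 0.0424 = 0.0113
F* = 170.51 · e^(0.0113 × 132/365) = 170.51 · e^0.004087 = 170.51 × 1.004095 = 171.2082
Market 177.26 > fair 171.2082: forward overpriced → cash-and-carry (buy spot, short the forward).
At maturity, profit = |F_mkt − F*| = |177.26 − 171.2082| = 6.05 per EUR (in JPY)

6.05 per EUR (in JPY)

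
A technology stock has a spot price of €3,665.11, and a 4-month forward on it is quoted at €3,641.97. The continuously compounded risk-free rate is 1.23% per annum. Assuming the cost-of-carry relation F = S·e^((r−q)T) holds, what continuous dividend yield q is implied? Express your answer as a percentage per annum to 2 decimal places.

From F = S·e^((r−q)T): (r − q) = ln(F/S)/T
ln(3641.97/3665.11) = ln(0.993686) = -0.006334
(r − q) = -0.006334 / (4/12) = -0.019002
q = r − ln(F/S)/T = 0.0123 + 0.019002 = 0.031302
q = 3.13%

3.13%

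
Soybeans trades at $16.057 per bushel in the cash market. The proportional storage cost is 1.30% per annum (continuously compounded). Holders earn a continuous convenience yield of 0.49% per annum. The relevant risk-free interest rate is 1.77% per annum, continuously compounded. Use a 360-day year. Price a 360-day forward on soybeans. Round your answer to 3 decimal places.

$16.477 per bushel

Net carry = r + u − y = 0.0177 + 0.0130 − 0.0049 = 0.0258
F = S·e^((r+u−y)T) = 16.057 · e^(0.0258 × 360/360) = 16.057 · e^0.025800
= 16.057 × 1.026136 = $16.477 per bushel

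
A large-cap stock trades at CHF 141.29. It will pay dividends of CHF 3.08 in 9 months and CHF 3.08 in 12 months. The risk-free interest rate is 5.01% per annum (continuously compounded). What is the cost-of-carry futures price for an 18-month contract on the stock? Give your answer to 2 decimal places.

CHF 145.96

PV(dividends) I = 3.08·e^(−0.0501·9/12) + 3.08·e^(−0.0501·12/12)
I = 2.9664 + 2.9295 = 5.8959
F = (S − I)·e^(rT) = (141.29 − 5.8959) · e^(0.0501·18/12)
= 135.3941 · e^0.075150 = 135.3941 × 1.078046 = CHF 145.96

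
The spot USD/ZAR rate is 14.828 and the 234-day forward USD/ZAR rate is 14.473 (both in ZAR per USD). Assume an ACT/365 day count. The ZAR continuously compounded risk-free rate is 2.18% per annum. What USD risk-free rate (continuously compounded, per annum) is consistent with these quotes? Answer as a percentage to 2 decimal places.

F = S·e^((r_ZAR − r_USD)T) ⇒ r_USD = r_ZAR − ln(F/S)/T
ln(14.473/14.828) = -0.024232; /(234/365) = -0.037798
r_USD = 0.0218 + 0.037798 = 0.059598
r_USD = 5.96%

5.96%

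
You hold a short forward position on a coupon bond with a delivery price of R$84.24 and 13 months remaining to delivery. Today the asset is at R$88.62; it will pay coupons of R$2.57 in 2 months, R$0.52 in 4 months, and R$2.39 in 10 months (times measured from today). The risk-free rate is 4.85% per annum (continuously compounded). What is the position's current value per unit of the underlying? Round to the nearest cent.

-R$3.34

PV(remaining coupons) I = 2.57·e^(−0.0485·2/12) + 0.52·e^(−0.0485·4/12) + 2.39·e^(−0.0485·10/12) = 5.3563
Current forward F = (S − I)·e^(rT) = (88.62 − 5.3563)·e^(0.0485·13/12) = 83.2637 × 1.053946 = 87.7554
Value (long) = (F − K)·e^(−rT) = (87.7554 − 84.24) × 0.948815 = 3.3355
Short position value = −(long value) = -R$3.34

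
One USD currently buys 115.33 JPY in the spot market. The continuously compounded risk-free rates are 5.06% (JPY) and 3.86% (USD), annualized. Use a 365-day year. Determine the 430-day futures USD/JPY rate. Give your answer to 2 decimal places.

116.97

F = S·e^((r_JPY − r_USD)T) = 115.33 · e^((0.0506 − 0.0386) × 430/365)
= 115.33 · e^0.014137 = 115.33 × 1.014237
F = 116.97 JPY per USD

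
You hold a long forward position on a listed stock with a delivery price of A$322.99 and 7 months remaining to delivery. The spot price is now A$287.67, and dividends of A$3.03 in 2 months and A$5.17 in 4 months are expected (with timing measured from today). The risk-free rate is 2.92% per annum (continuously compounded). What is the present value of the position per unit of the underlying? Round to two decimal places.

-A$38.00

PV(remaining dividends) I = 3.03·e^(−0.0292·2/12) + 5.17·e^(−0.0292·4/12) = 8.1352
Current forward F = (S − I)·e^(rT) = (287.67 − 8.1352)·e^(0.0292·7/12) = 279.5348 × 1.017179 = 284.3369
Value (long) = (F − K)·e^(−rT) = (284.3369 − 322.99) × 0.983111 = -38.0003
Value = -A$38.00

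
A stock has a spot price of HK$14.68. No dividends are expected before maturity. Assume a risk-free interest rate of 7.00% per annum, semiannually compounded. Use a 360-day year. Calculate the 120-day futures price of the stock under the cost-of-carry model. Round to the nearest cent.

F = S · (1+r/2)^(2T)
= 14.68 × 1.023199
F = HK$15.02

HK$15.02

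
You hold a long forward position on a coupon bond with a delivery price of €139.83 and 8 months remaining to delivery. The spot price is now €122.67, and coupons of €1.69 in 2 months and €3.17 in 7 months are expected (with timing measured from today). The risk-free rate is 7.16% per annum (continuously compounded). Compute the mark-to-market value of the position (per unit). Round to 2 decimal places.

PV(remaining coupons) I = 1.69·e^(−0.0716·2/12) + 3.17·e^(−0.0716·7/12) = 4.7103
Current forward F = (S − I)·e^(rT) = (122.67 − 4.7103)·e^(0.0716·8/12) = 117.9597 × 1.048891 = 123.7269
Value (long) = (F − K)·e^(−rT) = (123.7269 − 139.83) × 0.953388 = -15.3525
Value = -€15.35

-€15.35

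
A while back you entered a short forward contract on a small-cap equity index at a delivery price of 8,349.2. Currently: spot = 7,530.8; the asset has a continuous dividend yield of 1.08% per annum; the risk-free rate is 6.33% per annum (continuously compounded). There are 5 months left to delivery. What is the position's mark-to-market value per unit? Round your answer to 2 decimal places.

634.88

Current fair forward for the remaining 5 months: F = S·e^((r − q)·T), (r − q) = 0.0633 − 0.0108 = 0.0525
F = 7530.8 · e^(0.0525 × 5/12) = 7530.8 × 1.02211601 = 7697.3512
Value of long forward = (F − K)·e^(−rT) = (7697.3512 − 8349.2) · e^(−0.0633·5/12)
= -651.8488 × 0.97396978 = -634.88
Short position value = −(long value) = 634.88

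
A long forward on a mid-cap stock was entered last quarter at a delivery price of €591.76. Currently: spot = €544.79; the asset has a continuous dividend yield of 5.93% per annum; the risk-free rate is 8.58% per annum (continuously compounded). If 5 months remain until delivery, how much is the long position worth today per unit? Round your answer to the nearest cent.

-€39.48

Current fair forward for the remaining 5 months: F = S·e^((r − q)·T), (r − q) = 0.0858 − 0.0593 = 0.0265
F = 544.79 · e^(0.0265 × 5/12) = 544.79 × 1.011103 = 550.8388
Value of long forward = (F − K)·e^(−rT) = (550.8388 − 591.76) · e^(−0.0858·5/12)
= -40.9212 × 0.964881 = -39.48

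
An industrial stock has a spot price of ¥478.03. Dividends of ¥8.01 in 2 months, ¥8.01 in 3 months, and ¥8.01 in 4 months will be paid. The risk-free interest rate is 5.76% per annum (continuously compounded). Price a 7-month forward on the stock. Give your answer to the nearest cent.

¥469.87

PV(dividends) I = 8.01·e^(−0.0576·2/12) + 8.01·e^(−0.0576·3/12) + 8.01·e^(−0.0576·4/12)
I = 7.9335 + 7.8955 + 7.8577 = 23.6867
F = (S − I)·e^(rT) = (478.03 − 23.6867) · e^(0.0576·7/12)
= 454.3433 · e^0.033600 = 454.3433 × 1.034171 = ¥469.87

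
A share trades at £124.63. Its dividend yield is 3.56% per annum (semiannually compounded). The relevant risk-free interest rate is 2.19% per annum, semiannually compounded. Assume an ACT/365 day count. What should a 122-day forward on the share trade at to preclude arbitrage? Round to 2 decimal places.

F = S · (1+r/2)^(2T) / (1+q/2)^(2T)
= 124.63 × 1.007307 / 1.011864 = 124.63 × 0.995496
F = £124.07

£124.07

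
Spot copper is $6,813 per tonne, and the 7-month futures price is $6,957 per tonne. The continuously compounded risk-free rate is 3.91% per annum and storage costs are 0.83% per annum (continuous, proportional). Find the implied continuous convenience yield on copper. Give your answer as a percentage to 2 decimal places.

1.15%

F = S·e^((r+u−y)T) ⇒ (r+u−y) = ln(F/S)/T
ln(6957/6813) = 0.020916; /T ⇒ 0.035856
y = r + u − ln(F/S)/T = 0.0391 + 0.0083 − 0.035856 = 0.011544
y = 1.15%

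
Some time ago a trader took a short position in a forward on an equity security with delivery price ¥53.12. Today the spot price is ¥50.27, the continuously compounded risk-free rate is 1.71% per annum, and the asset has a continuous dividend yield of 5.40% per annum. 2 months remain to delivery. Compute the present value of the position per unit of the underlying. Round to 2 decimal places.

Current fair forward for the remaining 2 months: F = S·e^((r − q)·T), (r − q) = 0.0171 − 0.0540 = -0.0369
F = 50.27 · e^(-0.0369 × 2/12) = 50.27 × 0.993869 = 49.9618
Value of long forward = (F − K)·e^(−rT) = (49.9618 − 53.12) · e^(−0.0171·2/12)
= -3.1582 × 0.997154 = -3.15
Short position value = −(long value) = ¥3.15

¥3.15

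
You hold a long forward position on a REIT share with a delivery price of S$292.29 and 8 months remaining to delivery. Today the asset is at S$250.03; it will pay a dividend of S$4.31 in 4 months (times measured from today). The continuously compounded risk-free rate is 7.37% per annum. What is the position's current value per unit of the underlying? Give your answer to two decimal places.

-S$32.45

PV(remaining dividends) I = 4.31·e^(−0.0737·4/12) = 4.2054
Current forward F = (S − I)·e^(rT) = (250.03 − 4.2054)·e^(0.0737·8/12) = 245.8246 × 1.050360 = 258.2043
Value (long) = (F − K)·e^(−rT) = (258.2043 − 292.29) × 0.952054 = -32.4514
Value = -S$32.45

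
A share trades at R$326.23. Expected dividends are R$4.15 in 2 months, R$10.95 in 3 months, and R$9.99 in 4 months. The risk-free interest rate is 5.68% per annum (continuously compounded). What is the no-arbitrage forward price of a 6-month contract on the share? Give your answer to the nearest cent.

PV(dividends) I = 4.15·e^(−0.0568·2/12) + 10.95·e^(−0.0568·3/12) + 9.99·e^(−0.0568·4/12)
I = 4.1109 + 10.7956 + 9.8026 = 24.7091
F = (S − I)·e^(rT) = (326.23 − 24.7091) · e^(0.0568·6/12)
= 301.5209 · e^0.028400 = 301.5209 × 1.028807 = R$310.21

R$310.21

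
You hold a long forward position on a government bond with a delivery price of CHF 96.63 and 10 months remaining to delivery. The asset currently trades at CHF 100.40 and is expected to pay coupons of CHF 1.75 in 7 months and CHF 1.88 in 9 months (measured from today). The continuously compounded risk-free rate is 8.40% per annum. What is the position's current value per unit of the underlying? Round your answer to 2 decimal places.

PV(remaining coupons) I = 1.75·e^(−0.0840·7/12) + 1.88·e^(−0.0840·9/12) = 3.4315
Current forward F = (S − I)·e^(rT) = (100.40 − 3.4315)·e^(0.0840·10/12) = 96.9685 × 1.072508 = 103.9995
Value (long) = (F − K)·e^(−rT) = (103.9995 − 96.63) × 0.932394 = 6.8713
Value = CHF 6.87

CHF 6.87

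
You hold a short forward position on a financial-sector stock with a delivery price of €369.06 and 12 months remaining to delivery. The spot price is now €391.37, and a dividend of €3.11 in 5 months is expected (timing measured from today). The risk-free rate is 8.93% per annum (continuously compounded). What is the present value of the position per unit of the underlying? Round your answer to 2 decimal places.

PV(remaining dividends) I = 3.11·e^(−0.0893·5/12) = 2.9964
Current forward F = (S − I)·e^(rT) = (391.37 − 2.9964)·e^(0.0893·12/12) = 388.3736 × 1.093409 = 424.6512
Value (long) = (F − K)·e^(−rT) = (424.6512 − 369.06) × 0.914571 = 50.8421
Short position value = −(long value) = -€50.84

-€50.84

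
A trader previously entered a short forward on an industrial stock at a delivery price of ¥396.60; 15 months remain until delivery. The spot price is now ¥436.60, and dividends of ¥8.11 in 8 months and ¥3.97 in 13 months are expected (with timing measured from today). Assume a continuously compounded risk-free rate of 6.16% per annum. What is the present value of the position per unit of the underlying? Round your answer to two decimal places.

PV(remaining dividends) I = 8.11·e^(−0.0616·8/12) + 3.97·e^(−0.0616·13/12) = 11.4974
Current forward F = (S − I)·e^(rT) = (436.60 − 11.4974)·e^(0.0616·15/12) = 425.1026 × 1.080042 = 459.1287
Value (long) = (F − K)·e^(−rT) = (459.1287 − 396.60) × 0.925890 = 57.8947
Short position value = −(long value) = -¥57.89

-¥57.89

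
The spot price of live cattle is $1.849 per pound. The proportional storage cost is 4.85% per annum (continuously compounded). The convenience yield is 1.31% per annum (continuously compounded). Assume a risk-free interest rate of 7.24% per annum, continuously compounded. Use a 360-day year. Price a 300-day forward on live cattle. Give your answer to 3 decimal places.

$2.023 per pound

Net carry = r + u − y = 0.0724 + 0.0485 − 0.0131 = 0.1078
F = S·e^((r+u−y)T) = 1.849 · e^(0.1078 × 300/360) = 1.849 · e^0.089833
= 1.849 × 1.093992 = $2.023 per pound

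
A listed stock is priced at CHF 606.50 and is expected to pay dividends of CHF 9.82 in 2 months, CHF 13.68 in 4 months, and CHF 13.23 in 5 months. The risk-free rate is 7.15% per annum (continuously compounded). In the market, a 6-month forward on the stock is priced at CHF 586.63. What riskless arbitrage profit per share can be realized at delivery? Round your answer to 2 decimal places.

CHF 4.73 per share

PV(dividends) I = 9.82·e^(−0.0715·2/12) + 13.68·e^(−0.0715·4/12) + 13.23·e^(−0.0715·5/12) = 35.9032
Fair forward F* = (S − I)·e^(rT) = (606.50 − 35.9032)·e^0.035750 = 570.5968 × 1.036397 = 591.3648
Market CHF 586.63 < fair 591.3648: forward underpriced → reverse cash-and-carry (short the stock, invest proceeds at r, pay the dividends, go long the forward).
Profit at T = |F_mkt − F*| = |586.63 − 591.3648| = CHF 4.73 per share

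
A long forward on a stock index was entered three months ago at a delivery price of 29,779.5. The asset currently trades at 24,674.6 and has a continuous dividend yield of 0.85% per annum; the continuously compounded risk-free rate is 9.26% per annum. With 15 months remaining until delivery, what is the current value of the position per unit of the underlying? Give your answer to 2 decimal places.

Current fair forward for the remaining 15 months: F = S·e^((r − q)·T), (r − q) = 0.0926 − 0.0085 = 0.0841
F = 24674.6 · e^(0.0841 × 15/12) = 24674.6 × 1.11084946 = 27409.7661
Value of long forward = (F − K)·e^(−rT) = (27409.7661 − 29779.5) · e^(−0.0926·15/12)
= -2369.7339 × 0.89069787 = -2110.72

-2110.72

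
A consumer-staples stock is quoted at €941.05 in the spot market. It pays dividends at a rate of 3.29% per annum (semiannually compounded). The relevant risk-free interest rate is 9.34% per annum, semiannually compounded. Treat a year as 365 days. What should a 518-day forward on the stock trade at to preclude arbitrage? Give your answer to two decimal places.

€1,022.73

F = S · (1+r/2)^(2T) / (1+q/2)^(2T)
= 941.05 × 1.138315 / 1.047400 = 941.05 × 1.086801
F = €1,022.73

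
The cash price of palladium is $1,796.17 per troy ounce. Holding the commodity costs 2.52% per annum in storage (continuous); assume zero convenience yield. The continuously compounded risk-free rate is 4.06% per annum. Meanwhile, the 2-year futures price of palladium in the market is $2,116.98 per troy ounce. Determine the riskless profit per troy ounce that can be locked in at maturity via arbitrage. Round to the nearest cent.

$68.18 per troy ounce

Fair futures: F* = S·e^(carry·T), with carry = (r + u) = 0.0406 + 0.0252 = 0.0658
F* = 1796.17 · e^(0.0658 × 2) = 1796.17 · e^0.13160000 = 1796.17 × 1.14065197 = $2048.8048
Market $2116.98 > fair $2048.8048: forward overpriced → cash-and-carry (buy spot, short the forward).
At maturity, profit = |F_mkt − F*| = |2116.98 − 2048.8048| = $68.18 per troy ounce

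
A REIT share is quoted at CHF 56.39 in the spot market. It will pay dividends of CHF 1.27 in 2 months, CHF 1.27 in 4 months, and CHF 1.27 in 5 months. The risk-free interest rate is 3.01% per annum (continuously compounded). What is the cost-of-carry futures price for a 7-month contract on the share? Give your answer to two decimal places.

CHF 53.55

PV(dividends) I = 1.27·e^(−0.0301·2/12) + 1.27·e^(−0.0301·4/12) + 1.27·e^(−0.0301·5/12)
I = 1.2636 + 1.2573 + 1.2542 = 3.7751
F = (S − I)·e^(rT) = (56.39 − 3.7751) · e^(0.0301·7/12)
= 52.6149 · e^0.017558 = 52.6149 × 1.017713 = CHF 53.55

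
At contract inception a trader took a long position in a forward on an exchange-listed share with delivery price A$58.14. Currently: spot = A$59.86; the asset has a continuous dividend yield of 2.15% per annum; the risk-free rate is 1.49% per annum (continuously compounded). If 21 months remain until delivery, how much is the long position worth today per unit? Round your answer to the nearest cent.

A$1.01

Current fair forward for the remaining 21 months: F = S·e^((r − q)·T), (r − q) = 0.0149 − 0.0215 = -0.0066
F = 59.86 · e^(-0.0066 × 21/12) = 59.86 × 0.988516 = 59.1726
Value of long forward = (F − K)·e^(−rT) = (59.1726 − 58.14) · e^(−0.0149·21/12)
= 1.0326 × 0.974262 = 1.01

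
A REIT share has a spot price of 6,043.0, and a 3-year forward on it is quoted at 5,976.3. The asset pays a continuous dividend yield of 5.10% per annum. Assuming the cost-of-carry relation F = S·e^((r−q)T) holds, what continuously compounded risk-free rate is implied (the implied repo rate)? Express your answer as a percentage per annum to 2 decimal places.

4.73%

From F = S·e^((r−q)T): (r − q) = ln(F/S)/T
ln(5976.3/6043.0) = ln(0.988962) = -0.011099
(r − q) = -0.011099 / (3) = -0.003700
r = ln(F/S)/T + q = -0.003700 + 0.0510 = 0.047300
r = 4.73%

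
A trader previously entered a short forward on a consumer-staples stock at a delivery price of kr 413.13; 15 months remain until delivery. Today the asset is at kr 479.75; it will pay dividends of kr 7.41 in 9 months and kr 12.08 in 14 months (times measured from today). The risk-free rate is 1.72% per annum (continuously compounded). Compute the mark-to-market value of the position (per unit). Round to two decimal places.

-kr 56.25

PV(remaining dividends) I = 7.41·e^(−0.0172·9/12) + 12.08·e^(−0.0172·14/12) = 19.1550
Current forward F = (S − I)·e^(rT) = (479.75 − 19.1550)·e^(0.0172·15/12) = 460.5950 × 1.021733 = 470.6051
Value (long) = (F − K)·e^(−rT) = (470.6051 − 413.13) × 0.978729 = 56.2525
Short position value = −(long value) = -kr 56.25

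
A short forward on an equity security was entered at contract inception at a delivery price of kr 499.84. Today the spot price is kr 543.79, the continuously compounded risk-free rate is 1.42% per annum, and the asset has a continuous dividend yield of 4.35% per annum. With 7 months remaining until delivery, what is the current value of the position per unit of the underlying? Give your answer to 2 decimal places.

-kr 34.45

Current fair forward for the remaining 7 months: F = S·e^((r − q)·T), (r − q) = 0.0142 − 0.0435 = -0.0293
F = 543.79 · e^(-0.0293 × 7/12) = 543.79 × 0.983054 = 534.5749
Value of long forward = (F − K)·e^(−rT) = (534.5749 − 499.84) · e^(−0.0142·7/12)
= 34.7349 × 0.991751 = 34.45
Short position value = −(long value) = -kr 34.45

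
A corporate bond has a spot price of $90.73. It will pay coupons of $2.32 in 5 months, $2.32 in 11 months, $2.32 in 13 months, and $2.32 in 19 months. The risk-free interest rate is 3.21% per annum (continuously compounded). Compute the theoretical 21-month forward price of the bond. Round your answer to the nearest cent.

PV(coupons) I = 2.32·e^(−0.0321·5/12) + 2.32·e^(−0.0321·11/12) + 2.32·e^(−0.0321·13/12) + 2.32·e^(−0.0321·19/12)
I = 2.2892 + 2.2527 + 2.2407 + 2.2050 = 8.9876
F = (S − I)·e^(rT) = (90.73 − 8.9876) · e^(0.0321·21/12)
= 81.7424 · e^0.056175 = 81.7424 × 1.057783 = $86.47

$86.47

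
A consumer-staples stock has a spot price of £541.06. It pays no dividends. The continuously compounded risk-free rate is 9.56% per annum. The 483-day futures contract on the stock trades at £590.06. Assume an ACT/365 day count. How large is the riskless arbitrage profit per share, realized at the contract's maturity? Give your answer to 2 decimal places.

£23.97 per share

Fair futures: F* = S·e^(carry·T), with carry = r = 0.0956
F* = 541.06 · e^(0.0956 × 483/365) = 541.06 · e^0.126506 = 541.06 × 1.134856 = £614.0252
Market £590.06 < fair £614.0252: forward underpriced → reverse cash-and-carry (short spot, go long the forward).
At maturity, profit = |F_mkt − F*| = |590.06 − 614.0252| = £23.97 per share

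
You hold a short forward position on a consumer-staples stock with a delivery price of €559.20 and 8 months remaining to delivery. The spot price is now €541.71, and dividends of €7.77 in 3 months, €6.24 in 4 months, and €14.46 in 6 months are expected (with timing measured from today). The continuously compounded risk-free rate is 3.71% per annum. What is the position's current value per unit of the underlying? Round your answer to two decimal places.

PV(remaining dividends) I = 7.77·e^(−0.0371·3/12) + 6.24·e^(−0.0371·4/12) + 14.46·e^(−0.0371·6/12) = 28.0558
Current forward F = (S − I)·e^(rT) = (541.71 − 28.0558)·e^(0.0371·8/12) = 513.6542 × 1.025042 = 526.5171
Value (long) = (F − K)·e^(−rT) = (526.5171 − 559.20) × 0.975570 = -31.8845
Short position value = −(long value) = €31.88

€31.88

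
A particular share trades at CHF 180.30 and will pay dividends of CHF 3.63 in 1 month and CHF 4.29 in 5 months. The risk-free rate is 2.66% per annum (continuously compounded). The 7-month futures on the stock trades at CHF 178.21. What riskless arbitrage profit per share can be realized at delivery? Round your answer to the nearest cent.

PV(dividends) I = 3.63·e^(−0.0266·1/12) + 4.29·e^(−0.0266·5/12) = 7.8647
Fair futures F* = (S − I)·e^(rT) = (180.30 − 7.8647)·e^0.015517 = 172.4353 × 1.015638 = 175.1318
Market CHF 178.21 > fair 175.1318: forward overpriced → cash-and-carry (borrow at r, buy the stock and collect the dividends, short the forward).
Profit at T = |F_mkt − F*| = |178.21 − 175.1318| = CHF 3.08 per share

CHF 3.08 per share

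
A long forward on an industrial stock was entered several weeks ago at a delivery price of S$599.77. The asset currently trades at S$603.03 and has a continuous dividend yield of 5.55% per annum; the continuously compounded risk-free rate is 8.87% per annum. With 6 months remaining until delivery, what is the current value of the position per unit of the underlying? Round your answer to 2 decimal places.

S$12.77

Current fair forward for the remaining 6 months: F = S·e^((r − q)·T), (r − q) = 0.0887 − 0.0555 = 0.0332
F = 603.03 · e^(0.0332 × 6/12) = 603.03 × 1.016739 = 613.1241
Value of long forward = (F − K)·e^(−rT) = (613.1241 − 599.77) · e^(−0.0887·6/12)
= 13.3541 × 0.956619 = 12.77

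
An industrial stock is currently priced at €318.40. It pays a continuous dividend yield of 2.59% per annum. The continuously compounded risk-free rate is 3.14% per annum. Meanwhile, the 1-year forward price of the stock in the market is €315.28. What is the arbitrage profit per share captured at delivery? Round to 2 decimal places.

Fair forward: F* = S·e^(carry·T), with carry = (r − q) = 0.0314 − 0.0259 = 0.0055
F* = 318.40 · e^(0.0055 × 12/12) = 318.40 · e^0.005500 = 318.40 × 1.005515 = €320.1560
Market €315.28 < fair €320.1560: forward underpriced → reverse cash-and-carry (short spot, go long the forward).
At maturity, profit = |F_mkt − F*| = |315.28 − 320.1560| = €4.88 per share

€4.88 per share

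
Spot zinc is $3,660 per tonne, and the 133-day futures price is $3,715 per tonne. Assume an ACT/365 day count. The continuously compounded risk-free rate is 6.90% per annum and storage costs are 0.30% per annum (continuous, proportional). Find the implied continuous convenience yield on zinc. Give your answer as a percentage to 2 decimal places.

3.11%

F = S·e^((r+u−y)T) ⇒ (r+u−y) = ln(F/S)/T
ln(3715/3660) = 0.014916; /T ⇒ 0.040935
y = r + u − ln(F/S)/T = 0.0690 + 0.0030 − 0.040935 = 0.031065
y = 3.11%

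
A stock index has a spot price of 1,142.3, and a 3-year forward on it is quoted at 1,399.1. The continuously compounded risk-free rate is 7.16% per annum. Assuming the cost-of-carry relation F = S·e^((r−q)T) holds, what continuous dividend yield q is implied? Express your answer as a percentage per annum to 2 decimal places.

0.40%

From F = S·e^((r−q)T): (r − q) = ln(F/S)/T
ln(1399.1/1142.3) = ln(1.224810) = 0.202786
(r − q) = 0.202786 / (3) = 0.067595
q = r − ln(F/S)/T = 0.0716 − 0.067595 = 0.004005
q = 0.40%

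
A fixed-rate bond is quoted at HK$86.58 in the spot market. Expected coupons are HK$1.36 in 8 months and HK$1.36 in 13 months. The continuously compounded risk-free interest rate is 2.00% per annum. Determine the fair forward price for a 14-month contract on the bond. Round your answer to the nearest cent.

PV(coupons) I = 1.36·e^(−0.0200·8/12) + 1.36·e^(−0.0200·13/12)
I = 1.3420 + 1.3309 = 2.6729
F = (S − I)·e^(rT) = (86.58 − 2.6729) · e^(0.0200·14/12)
= 83.9071 · e^0.023333 = 83.9071 × 1.023607 = HK$85.89

HK$85.89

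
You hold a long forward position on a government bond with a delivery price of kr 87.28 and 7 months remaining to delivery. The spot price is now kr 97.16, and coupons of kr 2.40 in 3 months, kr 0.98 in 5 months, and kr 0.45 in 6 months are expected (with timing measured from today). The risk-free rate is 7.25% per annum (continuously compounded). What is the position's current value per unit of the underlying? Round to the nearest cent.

PV(remaining coupons) I = 2.40·e^(−0.0725·3/12) + 0.98·e^(−0.0725·5/12) + 0.45·e^(−0.0725·6/12) = 3.7417
Current forward F = (S − I)·e^(rT) = (97.16 − 3.7417)·e^(0.0725·7/12) = 93.4183 × 1.043199 = 97.4539
Value (long) = (F − K)·e^(−rT) = (97.4539 − 87.28) × 0.958590 = 9.7526
Value = kr 9.75

kr 9.75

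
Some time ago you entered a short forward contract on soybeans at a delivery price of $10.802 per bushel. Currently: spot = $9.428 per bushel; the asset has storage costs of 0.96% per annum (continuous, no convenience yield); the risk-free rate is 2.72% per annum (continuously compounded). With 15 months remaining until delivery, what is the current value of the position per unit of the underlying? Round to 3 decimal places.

Current fair forward for the remaining 15 months: F = S·e^((r + u)·T), (r + u) = 0.0272 + 0.0096 = 0.0368
F = 9.428 · e^(0.0368 × 15/12) = 9.428 × 1.047074 = 9.8718
Value of long forward = (F − K)·e^(−rT) = (9.8718 − 10.802) · e^(−0.0272·15/12)
= -0.9302 × 0.966572 = -0.899
Short position value = −(long value) = $0.899

$0.899 per bushel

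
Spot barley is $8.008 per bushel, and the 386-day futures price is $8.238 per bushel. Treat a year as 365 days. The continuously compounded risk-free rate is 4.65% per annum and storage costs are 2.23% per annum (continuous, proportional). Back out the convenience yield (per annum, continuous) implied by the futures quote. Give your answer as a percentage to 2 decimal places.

F = S·e^((r+u−y)T) ⇒ (r+u−y) = ln(F/S)/T
ln(8.238/8.008) = 0.028317; /T ⇒ 0.026776
y = r + u − ln(F/S)/T = 0.0465 + 0.0223 − 0.026776 = 0.042024
y = 4.20%

4.20%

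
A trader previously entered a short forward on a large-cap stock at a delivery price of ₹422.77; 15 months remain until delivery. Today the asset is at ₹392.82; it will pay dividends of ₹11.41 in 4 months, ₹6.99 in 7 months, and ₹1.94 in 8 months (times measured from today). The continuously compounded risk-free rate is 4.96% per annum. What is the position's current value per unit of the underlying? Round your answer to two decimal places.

₹24.42

PV(remaining dividends) I = 11.41·e^(−0.0496·4/12) + 6.99·e^(−0.0496·7/12) + 1.94·e^(−0.0496·8/12) = 19.8905
Current forward F = (S − I)·e^(rT) = (392.82 − 19.8905)·e^(0.0496·15/12) = 372.9295 × 1.063962 = 396.7828
Value (long) = (F − K)·e^(−rT) = (396.7828 − 422.77) × 0.939883 = -24.4249
Short position value = −(long value) = ₹24.42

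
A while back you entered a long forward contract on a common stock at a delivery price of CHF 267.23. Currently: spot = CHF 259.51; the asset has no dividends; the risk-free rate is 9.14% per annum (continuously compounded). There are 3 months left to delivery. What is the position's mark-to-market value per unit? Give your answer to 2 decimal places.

-CHF 1.68

Current fair forward for the remaining 3 months: F = S·e^(r·T), r = 0.0914
F = 259.51 · e^(0.0914 × 3/12) = 259.51 × 1.023113 = 265.5081
Value of long forward = (F − K)·e^(−rT) = (265.5081 − 267.23) · e^(−0.0914·3/12)
= -1.7219 × 0.977409 = -1.68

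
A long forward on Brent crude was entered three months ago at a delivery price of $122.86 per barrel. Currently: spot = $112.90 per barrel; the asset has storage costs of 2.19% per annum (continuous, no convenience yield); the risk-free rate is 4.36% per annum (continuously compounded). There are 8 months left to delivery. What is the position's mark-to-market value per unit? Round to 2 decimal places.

Current fair forward for the remaining 8 months: F = S·e^((r + u)·T), (r + u) = 0.0436 + 0.0219 = 0.0655
F = 112.90 · e^(0.0655 × 8/12) = 112.90 × 1.044634 = 117.9392
Value of long forward = (F − K)·e^(−rT) = (117.9392 − 122.86) · e^(−0.0436·8/12)
= -4.9208 × 0.971352 = -4.78

-$4.78 per barrel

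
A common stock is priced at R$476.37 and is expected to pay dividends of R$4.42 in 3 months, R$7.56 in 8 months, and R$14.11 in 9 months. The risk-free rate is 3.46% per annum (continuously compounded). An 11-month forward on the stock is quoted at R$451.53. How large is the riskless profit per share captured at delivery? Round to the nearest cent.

PV(dividends) I = 4.42·e^(−0.0346·3/12) + 7.56·e^(−0.0346·8/12) + 14.11·e^(−0.0346·9/12) = 25.5181
Fair forward F* = (S − I)·e^(rT) = (476.37 − 25.5181)·e^0.031717 = 450.8519 × 1.032225 = 465.3806
Market R$451.53 < fair 465.3806: forward underpriced → reverse cash-and-carry (short the stock, invest proceeds at r, pay the dividends, go long the forward).
Profit at T = |F_mkt − F*| = |451.53 − 465.3806| = R$13.85 per share

R$13.85 per share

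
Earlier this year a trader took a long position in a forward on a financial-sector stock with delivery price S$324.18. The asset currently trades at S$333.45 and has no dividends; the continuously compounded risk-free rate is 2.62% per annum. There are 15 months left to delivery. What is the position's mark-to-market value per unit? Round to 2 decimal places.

S$19.71

Current fair forward for the remaining 15 months: F = S·e^(r·T), r = 0.0262
F = 333.45 · e^(0.0262 × 15/12) = 333.45 × 1.033292 = 344.5512
Value of long forward = (F − K)·e^(−rT) = (344.5512 − 324.18) · e^(−0.0262·15/12)
= 20.3712 × 0.967780 = 19.71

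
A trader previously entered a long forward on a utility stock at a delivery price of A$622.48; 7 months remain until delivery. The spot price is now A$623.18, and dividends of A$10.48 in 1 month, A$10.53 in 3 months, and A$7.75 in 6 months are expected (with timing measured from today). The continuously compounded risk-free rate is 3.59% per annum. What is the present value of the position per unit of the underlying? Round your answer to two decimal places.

PV(remaining dividends) I = 10.48·e^(−0.0359·1/12) + 10.53·e^(−0.0359·3/12) + 7.75·e^(−0.0359·6/12) = 28.4967
Current forward F = (S − I)·e^(rT) = (623.18 − 28.4967)·e^(0.0359·7/12) = 594.6833 × 1.021162 = 607.2680
Value (long) = (F − K)·e^(−rT) = (607.2680 − 622.48) × 0.979276 = -14.8967
Value = -A$14.90

-A$14.90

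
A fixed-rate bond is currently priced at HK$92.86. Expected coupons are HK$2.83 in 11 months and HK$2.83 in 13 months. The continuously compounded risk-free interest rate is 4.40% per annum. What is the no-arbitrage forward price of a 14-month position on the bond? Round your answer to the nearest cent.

PV(coupons) I = 2.83·e^(−0.0440·11/12) + 2.83·e^(−0.0440·13/12)
I = 2.7181 + 2.6983 = 5.4164
F = (S − I)·e^(rT) = (92.86 − 5.4164) · e^(0.0440·14/12)
= 87.4436 · e^0.051333 = 87.4436 × 1.052673 = HK$92.05

HK$92.05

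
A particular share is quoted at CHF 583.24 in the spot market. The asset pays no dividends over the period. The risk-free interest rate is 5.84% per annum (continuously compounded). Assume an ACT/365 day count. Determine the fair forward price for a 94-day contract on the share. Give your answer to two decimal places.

F = S·e^(rT) = 583.24 · e^(0.0584 × 94/365)
= 583.24 · e^0.015040 = 583.24 × 1.015154
F = CHF 592.08

CHF 592.08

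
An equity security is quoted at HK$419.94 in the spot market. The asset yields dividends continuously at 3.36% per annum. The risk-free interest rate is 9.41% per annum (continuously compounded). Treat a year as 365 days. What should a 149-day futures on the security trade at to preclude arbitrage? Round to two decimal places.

F = S·e^((r − q)T) = 419.94 · e^((0.0941 − 0.0336) × 149/365)
= 419.94 · e^0.024697 = 419.94 × 1.025004
F = HK$430.44

HK$430.44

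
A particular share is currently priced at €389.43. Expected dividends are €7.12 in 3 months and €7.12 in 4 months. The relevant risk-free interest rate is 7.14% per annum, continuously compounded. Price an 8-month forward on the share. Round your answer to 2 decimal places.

€393.79

PV(dividends) I = 7.12·e^(−0.0714·3/12) + 7.12·e^(−0.0714·4/12)
I = 6.9940 + 6.9525 = 13.9465
F = (S − I)·e^(rT) = (389.43 − 13.9465) · e^(0.0714·8/12)
= 375.4835 · e^0.047600 = 375.4835 × 1.048751 = €393.79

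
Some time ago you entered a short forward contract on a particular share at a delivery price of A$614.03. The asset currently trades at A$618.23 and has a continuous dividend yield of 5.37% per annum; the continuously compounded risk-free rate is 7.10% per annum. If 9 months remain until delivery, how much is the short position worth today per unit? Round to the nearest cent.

Current fair forward for the remaining 9 months: F = S·e^((r − q)·T), (r − q) = 0.0710 − 0.0537 = 0.0173
F = 618.23 · e^(0.0173 × 9/12) = 618.23 × 1.013060 = 626.3041
Value of long forward = (F − K)·e^(−rT) = (626.3041 − 614.03) · e^(−0.0710·9/12)
= 12.2741 × 0.948143 = 11.64
Short position value = −(long value) = -A$11.64

-A$11.64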